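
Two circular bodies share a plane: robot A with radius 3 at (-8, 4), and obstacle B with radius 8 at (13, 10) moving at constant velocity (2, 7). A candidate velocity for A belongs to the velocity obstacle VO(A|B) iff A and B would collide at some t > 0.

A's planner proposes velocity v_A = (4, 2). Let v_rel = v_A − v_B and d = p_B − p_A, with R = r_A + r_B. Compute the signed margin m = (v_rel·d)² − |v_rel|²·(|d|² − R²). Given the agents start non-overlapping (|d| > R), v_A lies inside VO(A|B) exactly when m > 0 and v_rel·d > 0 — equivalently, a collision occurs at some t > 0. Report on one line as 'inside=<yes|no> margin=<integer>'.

d = (21, 6),  |d|² = 477;  R = 3+8 = 11,  c = 477−11² = 356
v_rel = (2, -5),  |v_rel|² = 29;  v_rel·d = (2)·(21) + (-5)·(6) = 12
29·t² − 24·t + 356 = 0  ⇒  m = 12² − 29·356 = -10180
m = -10180 < 0,  v_rel·d = 12 > 0  ⇒  outside

inside=no margin=-10180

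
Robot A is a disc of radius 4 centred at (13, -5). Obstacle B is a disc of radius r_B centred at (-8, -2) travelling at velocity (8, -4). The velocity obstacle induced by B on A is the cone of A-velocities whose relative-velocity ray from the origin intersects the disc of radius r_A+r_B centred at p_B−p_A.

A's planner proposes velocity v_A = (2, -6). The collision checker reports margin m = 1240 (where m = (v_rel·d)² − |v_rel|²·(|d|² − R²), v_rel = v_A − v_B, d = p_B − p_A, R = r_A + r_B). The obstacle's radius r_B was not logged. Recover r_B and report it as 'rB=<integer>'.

m = 1240
d = (-21, 3);  v_rel = (-6, -2),  |v_rel|² = 40
v_rel×d = (-6)·(3) − (-2)·(-21) = -60
since m = R²·40 − (-60)²:  R² = (3600 + 1240) / 40 = 121
R = √121 = 11  ⇒  r_B = 11 − 4 = 7

rB=7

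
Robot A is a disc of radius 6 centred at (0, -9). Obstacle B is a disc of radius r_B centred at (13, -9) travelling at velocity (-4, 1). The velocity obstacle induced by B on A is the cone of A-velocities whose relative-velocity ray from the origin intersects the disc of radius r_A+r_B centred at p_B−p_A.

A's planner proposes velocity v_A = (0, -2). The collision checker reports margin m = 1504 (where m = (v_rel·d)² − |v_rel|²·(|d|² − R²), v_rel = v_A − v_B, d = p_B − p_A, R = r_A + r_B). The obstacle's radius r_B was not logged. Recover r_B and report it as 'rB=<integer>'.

m = 1504
d = (13, 0);  v_rel = (4, -3),  |v_rel|² = 25
v_rel×d = (4)·(0) − (-3)·(13) = 39
since m = R²·25 − 39²:  R² = (1521 + 1504) / 25 = 121
R = √121 = 11  ⇒  r_B = 11 − 6 = 5

rB=5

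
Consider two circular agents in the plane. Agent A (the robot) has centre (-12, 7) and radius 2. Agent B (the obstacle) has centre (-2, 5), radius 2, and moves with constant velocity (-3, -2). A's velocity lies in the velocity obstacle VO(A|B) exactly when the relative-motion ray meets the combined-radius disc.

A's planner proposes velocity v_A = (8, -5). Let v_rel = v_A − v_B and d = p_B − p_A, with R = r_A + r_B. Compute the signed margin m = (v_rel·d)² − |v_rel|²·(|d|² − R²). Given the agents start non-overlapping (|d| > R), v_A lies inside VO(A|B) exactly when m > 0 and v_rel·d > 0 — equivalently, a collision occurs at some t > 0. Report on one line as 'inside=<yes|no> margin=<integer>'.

d = (10, -2),  |d|² = 104;  R = 2+2 = 4,  c = 104−4² = 88
v_rel = (11, -3),  |v_rel|² = 130;  v_rel·d = (11)·(10) + (-3)·(-2) = 116
130·t² − 232·t + 88 = 0  ⇒  m = 116² − 130·88 = 2016
m = 2016 > 0,  v_rel·d = 116 > 0  ⇒  inside

inside=yes margin=2016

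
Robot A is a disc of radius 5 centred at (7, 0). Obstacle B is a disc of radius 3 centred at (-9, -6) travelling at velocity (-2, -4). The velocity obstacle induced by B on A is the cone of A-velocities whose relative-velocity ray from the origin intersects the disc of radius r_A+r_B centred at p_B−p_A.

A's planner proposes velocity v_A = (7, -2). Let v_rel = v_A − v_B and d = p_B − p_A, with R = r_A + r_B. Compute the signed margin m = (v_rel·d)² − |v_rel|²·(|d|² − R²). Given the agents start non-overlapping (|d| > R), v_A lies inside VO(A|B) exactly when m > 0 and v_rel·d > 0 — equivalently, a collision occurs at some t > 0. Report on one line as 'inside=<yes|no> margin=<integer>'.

d = (-16, -6),  |d|² = 292;  R = 5+3 = 8,  c = 292−8² = 228
v_rel = (9, 2),  |v_rel|² = 85;  v_rel·d = (9)·(-16) + (2)·(-6) = -156
85·t² + 312·t + 228 = 0  ⇒  m = (-156)² − 85·228 = 4956
m = 4956 > 0,  v_rel·d = -156 < 0  ⇒  outside

inside=no margin=4956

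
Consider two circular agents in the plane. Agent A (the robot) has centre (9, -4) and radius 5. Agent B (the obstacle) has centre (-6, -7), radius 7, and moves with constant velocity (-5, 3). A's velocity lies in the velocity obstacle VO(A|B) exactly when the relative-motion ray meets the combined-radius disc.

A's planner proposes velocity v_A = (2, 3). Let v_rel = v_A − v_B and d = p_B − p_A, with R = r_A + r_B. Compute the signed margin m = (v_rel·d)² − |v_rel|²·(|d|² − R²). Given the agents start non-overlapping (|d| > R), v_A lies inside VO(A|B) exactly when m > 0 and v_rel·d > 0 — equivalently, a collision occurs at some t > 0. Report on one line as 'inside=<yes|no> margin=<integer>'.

d = (-15, -3),  |d|² = 234;  R = 5+7 = 12,  c = 234−12² = 90
v_rel = (7, 0),  |v_rel|² = 49;  v_rel·d = (7)·(-15) + (0)·(-3) = -105
49·t² + 210·t + 90 = 0  ⇒  m = (-105)² − 49·90 = 6615
m = 6615 > 0,  v_rel·d = -105 < 0  ⇒  outside

inside=no margin=6615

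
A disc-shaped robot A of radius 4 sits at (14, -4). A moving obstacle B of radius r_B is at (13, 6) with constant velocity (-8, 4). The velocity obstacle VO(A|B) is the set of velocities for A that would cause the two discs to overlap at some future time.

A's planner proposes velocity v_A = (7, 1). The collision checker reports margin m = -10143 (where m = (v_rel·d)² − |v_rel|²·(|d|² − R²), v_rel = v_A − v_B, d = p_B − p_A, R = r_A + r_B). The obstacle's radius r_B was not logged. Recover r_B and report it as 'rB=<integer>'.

m = -10143
d = (-1, 10);  v_rel = (15, -3),  |v_rel|² = 234
v_rel×d = (15)·(10) − (-3)·(-1) = 147
since m = R²·234 − 147²:  R² = (21609 + -10143) / 234 = 49
R = √49 = 7  ⇒  r_B = 7 − 4 = 3

rB=3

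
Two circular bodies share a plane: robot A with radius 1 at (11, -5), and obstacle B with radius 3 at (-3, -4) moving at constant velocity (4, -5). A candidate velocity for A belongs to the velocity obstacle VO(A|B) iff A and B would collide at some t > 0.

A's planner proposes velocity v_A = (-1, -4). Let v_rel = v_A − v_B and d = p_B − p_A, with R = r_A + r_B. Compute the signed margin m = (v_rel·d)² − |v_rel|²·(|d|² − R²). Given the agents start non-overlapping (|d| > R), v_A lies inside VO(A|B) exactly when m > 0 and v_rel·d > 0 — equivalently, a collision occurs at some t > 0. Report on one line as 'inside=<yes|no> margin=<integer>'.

d = (-14, 1),  |d|² = 197;  R = 1+3 = 4,  c = 197−4² = 181
v_rel = (-5, 1),  |v_rel|² = 26;  v_rel·d = (-5)·(-14) + (1)·(1) = 71
26·t² − 142·t + 181 = 0  ⇒  m = 71² − 26·181 = 335
m = 335 > 0,  v_rel·d = 71 > 0  ⇒  inside

inside=yes margin=335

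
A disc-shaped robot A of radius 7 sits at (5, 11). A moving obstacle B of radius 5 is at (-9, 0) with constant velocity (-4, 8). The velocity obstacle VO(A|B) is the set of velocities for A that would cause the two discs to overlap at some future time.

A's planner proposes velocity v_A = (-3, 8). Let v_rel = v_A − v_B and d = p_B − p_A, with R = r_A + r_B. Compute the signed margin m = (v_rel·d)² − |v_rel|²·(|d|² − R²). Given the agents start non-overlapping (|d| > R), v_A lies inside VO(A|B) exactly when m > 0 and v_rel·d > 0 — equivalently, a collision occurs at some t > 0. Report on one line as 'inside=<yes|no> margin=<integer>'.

d = (-14, -11),  |d|² = 317;  R = 7+5 = 12,  c = 317−12² = 173
v_rel = (1, 0),  |v_rel|² = 1;  v_rel·d = (1)·(-14) + (0)·(-11) = -14
1·t² + 28·t + 173 = 0  ⇒  m = (-14)² − 1·173 = 23
m = 23 > 0,  v_rel·d = -14 < 0  ⇒  outside

inside=no margin=23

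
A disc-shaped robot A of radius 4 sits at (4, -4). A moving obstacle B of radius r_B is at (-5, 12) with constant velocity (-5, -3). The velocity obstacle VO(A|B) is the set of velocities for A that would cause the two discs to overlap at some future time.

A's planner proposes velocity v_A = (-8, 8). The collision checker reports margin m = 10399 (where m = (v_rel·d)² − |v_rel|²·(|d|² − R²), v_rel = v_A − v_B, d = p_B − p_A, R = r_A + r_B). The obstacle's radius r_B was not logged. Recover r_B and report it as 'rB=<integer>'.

m = 10399
d = (-9, 16);  v_rel = (-3, 11),  |v_rel|² = 130
v_rel×d = (-3)·(16) − (11)·(-9) = 51
since m = R²·130 − 51²:  R² = (2601 + 10399) / 130 = 100
R = √100 = 10  ⇒  r_B = 10 − 4 = 6

rB=6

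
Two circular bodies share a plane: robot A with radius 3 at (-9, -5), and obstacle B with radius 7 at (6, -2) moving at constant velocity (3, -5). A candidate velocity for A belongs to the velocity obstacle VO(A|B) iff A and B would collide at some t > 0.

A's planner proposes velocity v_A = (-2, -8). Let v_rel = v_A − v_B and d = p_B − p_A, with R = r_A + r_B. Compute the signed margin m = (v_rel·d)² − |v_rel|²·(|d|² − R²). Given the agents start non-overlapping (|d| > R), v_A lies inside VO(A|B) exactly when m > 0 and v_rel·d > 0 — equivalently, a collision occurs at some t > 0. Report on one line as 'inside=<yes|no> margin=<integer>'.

d = (15, 3),  |d|² = 234;  R = 3+7 = 10,  c = 234−10² = 134
v_rel = (-5, -3),  |v_rel|² = 34;  v_rel·d = (-5)·(15) + (-3)·(3) = -84
34·t² + 168·t + 134 = 0  ⇒  m = (-84)² − 34·134 = 2500
m = 2500 > 0,  v_rel·d = -84 < 0  ⇒  outside

inside=no margin=2500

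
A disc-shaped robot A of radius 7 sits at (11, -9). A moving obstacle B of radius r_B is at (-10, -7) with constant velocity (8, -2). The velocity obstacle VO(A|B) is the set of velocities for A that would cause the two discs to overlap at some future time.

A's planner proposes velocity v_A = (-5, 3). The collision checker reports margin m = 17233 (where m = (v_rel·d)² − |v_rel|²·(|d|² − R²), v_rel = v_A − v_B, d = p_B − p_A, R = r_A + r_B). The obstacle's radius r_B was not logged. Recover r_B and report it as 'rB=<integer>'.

m = 17233
d = (-21, 2);  v_rel = (-13, 5),  |v_rel|² = 194
v_rel×d = (-13)·(2) − (5)·(-21) = 79
since m = R²·194 − 79²:  R² = (6241 + 17233) / 194 = 121
R = √121 = 11  ⇒  r_B = 11 − 7 = 4

rB=4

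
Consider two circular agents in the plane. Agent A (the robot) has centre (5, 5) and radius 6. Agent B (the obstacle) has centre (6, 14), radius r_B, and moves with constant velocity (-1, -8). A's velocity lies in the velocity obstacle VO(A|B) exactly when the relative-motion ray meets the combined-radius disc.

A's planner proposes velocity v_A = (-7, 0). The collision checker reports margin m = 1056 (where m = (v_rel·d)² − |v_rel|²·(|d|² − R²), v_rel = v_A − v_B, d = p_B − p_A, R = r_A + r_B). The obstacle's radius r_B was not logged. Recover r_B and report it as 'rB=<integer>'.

m = 1056
d = (1, 9);  v_rel = (-6, 8),  |v_rel|² = 100
v_rel×d = (-6)·(9) − (8)·(1) = -62
since m = R²·100 − (-62)²:  R² = (3844 + 1056) / 100 = 49
R = √49 = 7  ⇒  r_B = 7 − 6 = 1

rB=1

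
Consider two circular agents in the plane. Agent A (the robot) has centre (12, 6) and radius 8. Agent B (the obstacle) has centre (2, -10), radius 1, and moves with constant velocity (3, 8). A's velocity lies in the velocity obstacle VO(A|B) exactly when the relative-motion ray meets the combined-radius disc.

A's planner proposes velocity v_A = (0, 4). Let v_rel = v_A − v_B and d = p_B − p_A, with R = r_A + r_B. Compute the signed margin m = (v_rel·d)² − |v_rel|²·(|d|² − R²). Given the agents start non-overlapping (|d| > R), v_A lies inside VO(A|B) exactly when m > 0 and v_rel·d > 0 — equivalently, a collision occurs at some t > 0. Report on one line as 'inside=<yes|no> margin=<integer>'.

d = (-10, -16),  |d|² = 356;  R = 8+1 = 9,  c = 356−9² = 275
v_rel = (-3, -4),  |v_rel|² = 25;  v_rel·d = (-3)·(-10) + (-4)·(-16) = 94
25·t² − 188·t + 275 = 0  ⇒  m = 94² − 25·275 = 1961
m = 1961 > 0,  v_rel·d = 94 > 0  ⇒  inside

inside=yes margin=1961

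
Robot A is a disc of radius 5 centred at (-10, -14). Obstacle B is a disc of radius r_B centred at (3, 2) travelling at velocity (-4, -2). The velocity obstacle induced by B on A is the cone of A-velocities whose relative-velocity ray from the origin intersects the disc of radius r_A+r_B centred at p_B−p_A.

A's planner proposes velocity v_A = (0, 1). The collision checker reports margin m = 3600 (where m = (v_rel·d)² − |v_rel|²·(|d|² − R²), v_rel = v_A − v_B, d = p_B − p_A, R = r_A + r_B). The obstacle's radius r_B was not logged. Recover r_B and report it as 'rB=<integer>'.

m = 3600
d = (13, 16);  v_rel = (4, 3),  |v_rel|² = 25
v_rel×d = (4)·(16) − (3)·(13) = 25
since m = R²·25 − 25²:  R² = (625 + 3600) / 25 = 169
R = √169 = 13  ⇒  r_B = 13 − 5 = 8

rB=8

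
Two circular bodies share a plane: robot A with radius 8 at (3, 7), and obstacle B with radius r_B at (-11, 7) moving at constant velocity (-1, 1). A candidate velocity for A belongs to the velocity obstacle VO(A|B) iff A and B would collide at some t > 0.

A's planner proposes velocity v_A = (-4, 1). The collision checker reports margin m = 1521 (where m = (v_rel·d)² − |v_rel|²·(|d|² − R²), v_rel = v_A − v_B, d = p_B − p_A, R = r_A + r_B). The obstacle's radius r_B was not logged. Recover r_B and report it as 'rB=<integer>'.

m = 1521
d = (-14, 0);  v_rel = (-3, 0),  |v_rel|² = 9
v_rel×d = (-3)·(0) − (0)·(-14) = 0
since m = R²·9 − 0²:  R² = (0 + 1521) / 9 = 169
R = √169 = 13  ⇒  r_B = 13 − 8 = 5

rB=5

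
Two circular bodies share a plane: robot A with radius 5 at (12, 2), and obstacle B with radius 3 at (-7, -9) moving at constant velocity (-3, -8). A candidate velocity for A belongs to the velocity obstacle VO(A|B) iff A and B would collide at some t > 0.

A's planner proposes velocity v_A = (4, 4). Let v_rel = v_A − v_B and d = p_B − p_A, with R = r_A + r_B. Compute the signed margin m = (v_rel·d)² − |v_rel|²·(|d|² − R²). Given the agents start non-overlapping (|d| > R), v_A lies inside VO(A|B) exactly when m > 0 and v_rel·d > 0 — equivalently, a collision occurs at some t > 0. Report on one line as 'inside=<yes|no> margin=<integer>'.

d = (-19, -11),  |d|² = 482;  R = 5+3 = 8,  c = 482−8² = 418
v_rel = (7, 12),  |v_rel|² = 193;  v_rel·d = (7)·(-19) + (12)·(-11) = -265
193·t² + 530·t + 418 = 0  ⇒  m = (-265)² − 193·418 = -10449
m = -10449 < 0,  v_rel·d = -265 < 0  ⇒  outside

inside=no margin=-10449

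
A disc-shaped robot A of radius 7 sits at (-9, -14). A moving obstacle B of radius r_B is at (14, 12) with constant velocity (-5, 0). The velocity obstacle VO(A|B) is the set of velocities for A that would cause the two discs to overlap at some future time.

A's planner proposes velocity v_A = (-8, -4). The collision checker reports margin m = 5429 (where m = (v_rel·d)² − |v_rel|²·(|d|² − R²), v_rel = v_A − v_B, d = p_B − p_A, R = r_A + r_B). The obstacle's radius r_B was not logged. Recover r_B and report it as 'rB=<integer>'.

m = 5429
d = (23, 26);  v_rel = (-3, -4),  |v_rel|² = 25
v_rel×d = (-3)·(26) − (-4)·(23) = 14
since m = R²·25 − 14²:  R² = (196 + 5429) / 25 = 225
R = √225 = 15  ⇒  r_B = 15 − 7 = 8

rB=8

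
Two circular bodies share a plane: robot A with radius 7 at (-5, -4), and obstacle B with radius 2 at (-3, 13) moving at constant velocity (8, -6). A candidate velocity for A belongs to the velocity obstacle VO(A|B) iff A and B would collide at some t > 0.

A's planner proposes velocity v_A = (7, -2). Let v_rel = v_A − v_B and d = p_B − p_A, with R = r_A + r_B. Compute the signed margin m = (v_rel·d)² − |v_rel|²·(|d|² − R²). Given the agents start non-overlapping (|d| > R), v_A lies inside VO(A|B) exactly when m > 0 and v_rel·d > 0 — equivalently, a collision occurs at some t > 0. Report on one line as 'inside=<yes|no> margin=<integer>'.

d = (2, 17),  |d|² = 293;  R = 7+2 = 9,  c = 293−9² = 212
v_rel = (-1, 4),  |v_rel|² = 17;  v_rel·d = (-1)·(2) + (4)·(17) = 66
17·t² − 132·t + 212 = 0  ⇒  m = 66² − 17·212 = 752
m = 752 > 0,  v_rel·d = 66 > 0  ⇒  inside

inside=yes margin=752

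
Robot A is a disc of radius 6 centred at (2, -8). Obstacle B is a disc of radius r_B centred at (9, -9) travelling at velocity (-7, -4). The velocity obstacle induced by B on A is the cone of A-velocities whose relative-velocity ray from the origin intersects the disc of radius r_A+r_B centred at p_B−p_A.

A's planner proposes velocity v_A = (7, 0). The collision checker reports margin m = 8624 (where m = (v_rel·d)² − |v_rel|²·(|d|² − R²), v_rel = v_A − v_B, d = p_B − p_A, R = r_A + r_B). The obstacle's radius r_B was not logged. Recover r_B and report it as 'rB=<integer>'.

m = 8624
d = (7, -1);  v_rel = (14, 4),  |v_rel|² = 212
v_rel×d = (14)·(-1) − (4)·(7) = -42
since m = R²·212 − (-42)²:  R² = (1764 + 8624) / 212 = 49
R = √49 = 7  ⇒  r_B = 7 − 6 = 1

rB=1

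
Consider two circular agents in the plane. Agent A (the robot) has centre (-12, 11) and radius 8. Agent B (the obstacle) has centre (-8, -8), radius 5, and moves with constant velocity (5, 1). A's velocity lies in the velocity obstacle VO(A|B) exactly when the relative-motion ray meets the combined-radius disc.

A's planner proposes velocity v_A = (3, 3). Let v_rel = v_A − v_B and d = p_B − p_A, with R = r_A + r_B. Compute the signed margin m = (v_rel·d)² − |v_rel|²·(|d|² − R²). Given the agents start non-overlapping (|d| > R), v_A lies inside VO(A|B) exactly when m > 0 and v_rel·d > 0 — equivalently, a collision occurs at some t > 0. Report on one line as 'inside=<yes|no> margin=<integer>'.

d = (4, -19),  |d|² = 377;  R = 8+5 = 13,  c = 377−13² = 208
v_rel = (-2, 2),  |v_rel|² = 8;  v_rel·d = (-2)·(4) + (2)·(-19) = -46
8·t² + 92·t + 208 = 0  ⇒  m = (-46)² − 8·208 = 452
m = 452 > 0,  v_rel·d = -46 < 0  ⇒  outside

inside=no margin=452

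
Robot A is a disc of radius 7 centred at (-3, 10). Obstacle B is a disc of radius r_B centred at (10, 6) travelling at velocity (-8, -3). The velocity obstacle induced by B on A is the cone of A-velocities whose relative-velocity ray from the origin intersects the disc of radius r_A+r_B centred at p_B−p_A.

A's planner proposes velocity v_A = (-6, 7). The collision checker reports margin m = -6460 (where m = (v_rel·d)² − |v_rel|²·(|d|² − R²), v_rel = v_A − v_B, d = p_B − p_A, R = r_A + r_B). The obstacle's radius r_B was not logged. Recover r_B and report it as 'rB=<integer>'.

m = -6460
d = (13, -4);  v_rel = (2, 10),  |v_rel|² = 104
v_rel×d = (2)·(-4) − (10)·(13) = -138
since m = R²·104 − (-138)²:  R² = (19044 + -6460) / 104 = 121
R = √121 = 11  ⇒  r_B = 11 − 7 = 4

rB=4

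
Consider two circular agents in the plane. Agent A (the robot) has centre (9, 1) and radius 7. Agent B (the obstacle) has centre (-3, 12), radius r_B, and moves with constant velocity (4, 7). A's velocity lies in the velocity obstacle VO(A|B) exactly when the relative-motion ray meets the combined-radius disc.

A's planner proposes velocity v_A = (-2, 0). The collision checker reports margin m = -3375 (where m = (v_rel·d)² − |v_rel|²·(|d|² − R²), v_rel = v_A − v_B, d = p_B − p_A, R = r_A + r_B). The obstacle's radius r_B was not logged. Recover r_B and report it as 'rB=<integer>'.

m = -3375
d = (-12, 11);  v_rel = (-6, -7),  |v_rel|² = 85
v_rel×d = (-6)·(11) − (-7)·(-12) = -150
since m = R²·85 − (-150)²:  R² = (22500 + -3375) / 85 = 225
R = √225 = 15  ⇒  r_B = 15 − 7 = 8

rB=8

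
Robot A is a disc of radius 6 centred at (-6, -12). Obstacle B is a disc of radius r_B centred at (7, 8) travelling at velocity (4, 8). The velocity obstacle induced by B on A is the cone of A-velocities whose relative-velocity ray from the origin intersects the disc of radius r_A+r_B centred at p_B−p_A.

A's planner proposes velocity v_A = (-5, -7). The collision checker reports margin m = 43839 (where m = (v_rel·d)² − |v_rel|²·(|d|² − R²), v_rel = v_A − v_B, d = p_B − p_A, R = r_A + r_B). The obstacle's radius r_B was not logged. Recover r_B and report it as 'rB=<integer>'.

m = 43839
d = (13, 20);  v_rel = (-9, -15),  |v_rel|² = 306
v_rel×d = (-9)·(20) − (-15)·(13) = 15
since m = R²·306 − 15²:  R² = (225 + 43839) / 306 = 144
R = √144 = 12  ⇒  r_B = 12 − 6 = 6

rB=6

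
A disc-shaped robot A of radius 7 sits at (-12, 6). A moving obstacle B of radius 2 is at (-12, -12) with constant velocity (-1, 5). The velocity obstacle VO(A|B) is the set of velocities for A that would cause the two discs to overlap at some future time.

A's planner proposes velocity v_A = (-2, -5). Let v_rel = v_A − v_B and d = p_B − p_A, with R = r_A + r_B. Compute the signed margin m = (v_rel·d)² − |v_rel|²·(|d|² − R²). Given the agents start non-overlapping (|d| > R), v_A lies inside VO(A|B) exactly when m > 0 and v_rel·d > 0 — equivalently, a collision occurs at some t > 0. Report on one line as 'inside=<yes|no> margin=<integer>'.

d = (0, -18),  |d|² = 324;  R = 7+2 = 9,  c = 324−9² = 243
v_rel = (-1, -10),  |v_rel|² = 101;  v_rel·d = (-1)·(0) + (-10)·(-18) = 180
101·t² − 360·t + 243 = 0  ⇒  m = 180² − 101·243 = 7857
m = 7857 > 0,  v_rel·d = 180 > 0  ⇒  inside

inside=yes margin=7857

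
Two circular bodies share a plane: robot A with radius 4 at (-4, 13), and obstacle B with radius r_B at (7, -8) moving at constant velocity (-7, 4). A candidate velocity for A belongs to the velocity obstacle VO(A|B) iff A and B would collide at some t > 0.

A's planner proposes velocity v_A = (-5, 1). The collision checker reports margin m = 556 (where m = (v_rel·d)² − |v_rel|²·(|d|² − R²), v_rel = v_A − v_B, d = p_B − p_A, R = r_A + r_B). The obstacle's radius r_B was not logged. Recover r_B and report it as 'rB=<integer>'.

m = 556
d = (11, -21);  v_rel = (2, -3),  |v_rel|² = 13
v_rel×d = (2)·(-21) − (-3)·(11) = -9
since m = R²·13 − (-9)²:  R² = (81 + 556) / 13 = 49
R = √49 = 7  ⇒  r_B = 7 − 4 = 3

rB=3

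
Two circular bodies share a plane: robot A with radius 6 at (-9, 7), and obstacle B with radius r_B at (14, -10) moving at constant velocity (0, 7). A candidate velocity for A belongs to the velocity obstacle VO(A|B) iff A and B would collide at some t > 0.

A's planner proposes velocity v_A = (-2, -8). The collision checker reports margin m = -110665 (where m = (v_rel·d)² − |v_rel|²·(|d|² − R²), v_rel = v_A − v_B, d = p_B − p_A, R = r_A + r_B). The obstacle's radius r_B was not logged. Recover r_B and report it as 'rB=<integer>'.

m = -110665
d = (23, -17);  v_rel = (-2, -15),  |v_rel|² = 229
v_rel×d = (-2)·(-17) − (-15)·(23) = 379
since m = R²·229 − 379²:  R² = (143641 + -110665) / 229 = 144
R = √144 = 12  ⇒  r_B = 12 − 6 = 6

rB=6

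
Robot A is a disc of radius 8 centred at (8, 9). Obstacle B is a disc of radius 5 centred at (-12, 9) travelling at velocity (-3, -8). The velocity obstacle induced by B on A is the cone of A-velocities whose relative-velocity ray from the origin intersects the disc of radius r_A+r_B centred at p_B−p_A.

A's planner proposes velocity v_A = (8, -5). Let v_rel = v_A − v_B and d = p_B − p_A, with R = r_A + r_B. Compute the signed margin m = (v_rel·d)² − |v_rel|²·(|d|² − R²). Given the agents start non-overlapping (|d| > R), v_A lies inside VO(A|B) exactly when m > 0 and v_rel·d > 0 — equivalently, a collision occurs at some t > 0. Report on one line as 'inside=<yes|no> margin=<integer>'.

d = (-20, 0),  |d|² = 400;  R = 8+5 = 13,  c = 400−13² = 231
v_rel = (11, 3),  |v_rel|² = 130;  v_rel·d = (11)·(-20) + (3)·(0) = -220
130·t² + 440·t + 231 = 0  ⇒  m = (-220)² − 130·231 = 18370
m = 18370 > 0,  v_rel·d = -220 < 0  ⇒  outside

inside=no margin=18370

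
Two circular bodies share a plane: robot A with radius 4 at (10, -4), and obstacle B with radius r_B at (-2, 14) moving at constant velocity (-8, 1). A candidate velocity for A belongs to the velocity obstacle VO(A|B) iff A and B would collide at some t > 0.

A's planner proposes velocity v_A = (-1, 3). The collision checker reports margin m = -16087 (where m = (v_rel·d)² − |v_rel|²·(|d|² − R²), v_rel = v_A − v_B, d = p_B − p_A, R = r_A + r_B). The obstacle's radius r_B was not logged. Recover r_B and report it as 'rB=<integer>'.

m = -16087
d = (-12, 18);  v_rel = (7, 2),  |v_rel|² = 53
v_rel×d = (7)·(18) − (2)·(-12) = 150
since m = R²·53 − 150²:  R² = (22500 + -16087) / 53 = 121
R = √121 = 11  ⇒  r_B = 11 − 4 = 7

rB=7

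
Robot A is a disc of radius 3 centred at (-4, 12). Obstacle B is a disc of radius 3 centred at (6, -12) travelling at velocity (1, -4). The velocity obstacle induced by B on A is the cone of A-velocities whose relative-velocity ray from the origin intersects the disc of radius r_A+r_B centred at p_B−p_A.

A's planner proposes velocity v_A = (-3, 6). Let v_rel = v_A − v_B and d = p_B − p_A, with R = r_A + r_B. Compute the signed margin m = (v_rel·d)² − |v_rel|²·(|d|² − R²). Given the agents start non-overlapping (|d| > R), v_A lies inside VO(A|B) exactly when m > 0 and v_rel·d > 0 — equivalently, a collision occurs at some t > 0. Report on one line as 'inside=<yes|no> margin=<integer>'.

d = (10, -24),  |d|² = 676;  R = 3+3 = 6,  c = 676−6² = 640
v_rel = (-4, 10),  |v_rel|² = 116;  v_rel·d = (-4)·(10) + (10)·(-24) = -280
116·t² + 560·t + 640 = 0  ⇒  m = (-280)² − 116·640 = 4160
m = 4160 > 0,  v_rel·d = -280 < 0  ⇒  outside

inside=no margin=4160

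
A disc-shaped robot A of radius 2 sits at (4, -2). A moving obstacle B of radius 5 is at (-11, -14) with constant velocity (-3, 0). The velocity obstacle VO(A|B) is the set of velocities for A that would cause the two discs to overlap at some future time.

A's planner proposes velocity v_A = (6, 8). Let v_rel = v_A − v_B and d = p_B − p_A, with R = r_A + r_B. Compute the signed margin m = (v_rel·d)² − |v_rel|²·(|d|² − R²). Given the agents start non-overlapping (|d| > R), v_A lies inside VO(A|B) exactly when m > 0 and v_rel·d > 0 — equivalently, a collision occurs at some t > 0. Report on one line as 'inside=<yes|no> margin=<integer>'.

d = (-15, -12),  |d|² = 369;  R = 2+5 = 7,  c = 369−7² = 320
v_rel = (9, 8),  |v_rel|² = 145;  v_rel·d = (9)·(-15) + (8)·(-12) = -231
145·t² + 462·t + 320 = 0  ⇒  m = (-231)² − 145·320 = 6961
m = 6961 > 0,  v_rel·d = -231 < 0  ⇒  outside

inside=no margin=6961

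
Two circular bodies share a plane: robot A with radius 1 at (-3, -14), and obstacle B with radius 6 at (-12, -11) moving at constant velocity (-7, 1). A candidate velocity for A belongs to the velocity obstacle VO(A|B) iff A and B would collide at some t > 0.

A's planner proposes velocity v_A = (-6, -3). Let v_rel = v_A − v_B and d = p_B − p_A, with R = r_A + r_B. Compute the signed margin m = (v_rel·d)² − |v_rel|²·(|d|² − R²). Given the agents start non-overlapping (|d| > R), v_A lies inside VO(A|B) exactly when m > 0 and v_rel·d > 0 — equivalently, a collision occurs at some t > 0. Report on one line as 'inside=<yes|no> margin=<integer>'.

d = (-9, 3),  |d|² = 90;  R = 1+6 = 7,  c = 90−7² = 41
v_rel = (1, -4),  |v_rel|² = 17;  v_rel·d = (1)·(-9) + (-4)·(3) = -21
17·t² + 42·t + 41 = 0  ⇒  m = (-21)² − 17·41 = -256
m = -256 < 0,  v_rel·d = -21 < 0  ⇒  outside

inside=no margin=-256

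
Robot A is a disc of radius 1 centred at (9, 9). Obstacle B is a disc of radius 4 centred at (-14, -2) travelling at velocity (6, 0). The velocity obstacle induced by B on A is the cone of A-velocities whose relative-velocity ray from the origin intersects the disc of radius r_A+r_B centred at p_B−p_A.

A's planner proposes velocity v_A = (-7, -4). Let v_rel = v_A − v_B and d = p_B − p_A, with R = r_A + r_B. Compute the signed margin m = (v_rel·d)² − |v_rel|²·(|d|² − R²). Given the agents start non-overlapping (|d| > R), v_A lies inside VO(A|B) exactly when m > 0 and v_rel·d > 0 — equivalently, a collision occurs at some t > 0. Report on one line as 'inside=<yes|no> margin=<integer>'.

d = (-23, -11),  |d|² = 650;  R = 1+4 = 5,  c = 650−5² = 625
v_rel = (-13, -4),  |v_rel|² = 185;  v_rel·d = (-13)·(-23) + (-4)·(-11) = 343
185·t² − 686·t + 625 = 0  ⇒  m = 343² − 185·625 = 2024
m = 2024 > 0,  v_rel·d = 343 > 0  ⇒  inside

inside=yes margin=2024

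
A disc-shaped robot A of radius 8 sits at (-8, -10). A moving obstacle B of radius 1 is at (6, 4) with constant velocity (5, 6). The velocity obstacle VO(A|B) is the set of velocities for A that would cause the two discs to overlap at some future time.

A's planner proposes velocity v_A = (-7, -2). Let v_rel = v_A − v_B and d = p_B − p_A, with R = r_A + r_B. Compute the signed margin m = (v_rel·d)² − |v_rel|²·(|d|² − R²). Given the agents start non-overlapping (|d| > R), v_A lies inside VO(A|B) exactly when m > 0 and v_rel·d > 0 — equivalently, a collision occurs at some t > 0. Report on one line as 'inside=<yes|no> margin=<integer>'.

d = (14, 14),  |d|² = 392;  R = 8+1 = 9,  c = 392−9² = 311
v_rel = (-12, -8),  |v_rel|² = 208;  v_rel·d = (-12)·(14) + (-8)·(14) = -280
208·t² + 560·t + 311 = 0  ⇒  m = (-280)² − 208·311 = 13712
m = 13712 > 0,  v_rel·d = -280 < 0  ⇒  outside

inside=no margin=13712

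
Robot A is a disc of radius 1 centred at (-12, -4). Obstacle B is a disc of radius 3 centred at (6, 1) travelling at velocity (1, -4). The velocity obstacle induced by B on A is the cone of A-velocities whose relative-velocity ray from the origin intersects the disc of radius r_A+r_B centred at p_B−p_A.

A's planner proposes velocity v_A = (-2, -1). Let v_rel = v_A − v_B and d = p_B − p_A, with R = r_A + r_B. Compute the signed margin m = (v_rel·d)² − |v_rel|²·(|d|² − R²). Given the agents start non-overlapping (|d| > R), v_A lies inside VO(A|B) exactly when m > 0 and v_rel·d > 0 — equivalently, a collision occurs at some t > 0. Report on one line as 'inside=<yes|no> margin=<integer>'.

d = (18, 5),  |d|² = 349;  R = 1+3 = 4,  c = 349−4² = 333
v_rel = (-3, 3),  |v_rel|² = 18;  v_rel·d = (-3)·(18) + (3)·(5) = -39
18·t² + 78·t + 333 = 0  ⇒  m = (-39)² − 18·333 = -4473
m = -4473 < 0,  v_rel·d = -39 < 0  ⇒  outside

inside=no margin=-4473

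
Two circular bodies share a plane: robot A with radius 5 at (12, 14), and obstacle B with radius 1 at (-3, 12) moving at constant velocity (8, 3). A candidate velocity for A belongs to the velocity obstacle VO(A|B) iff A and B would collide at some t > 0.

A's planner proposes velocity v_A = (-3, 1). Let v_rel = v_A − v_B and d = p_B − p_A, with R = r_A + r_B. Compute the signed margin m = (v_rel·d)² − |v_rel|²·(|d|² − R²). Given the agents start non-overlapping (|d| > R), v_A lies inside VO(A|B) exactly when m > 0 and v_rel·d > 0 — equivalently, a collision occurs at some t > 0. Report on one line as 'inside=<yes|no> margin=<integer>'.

d = (-15, -2),  |d|² = 229;  R = 5+1 = 6,  c = 229−6² = 193
v_rel = (-11, -2),  |v_rel|² = 125;  v_rel·d = (-11)·(-15) + (-2)·(-2) = 169
125·t² − 338·t + 193 = 0  ⇒  m = 169² − 125·193 = 4436
m = 4436 > 0,  v_rel·d = 169 > 0  ⇒  inside

inside=yes margin=4436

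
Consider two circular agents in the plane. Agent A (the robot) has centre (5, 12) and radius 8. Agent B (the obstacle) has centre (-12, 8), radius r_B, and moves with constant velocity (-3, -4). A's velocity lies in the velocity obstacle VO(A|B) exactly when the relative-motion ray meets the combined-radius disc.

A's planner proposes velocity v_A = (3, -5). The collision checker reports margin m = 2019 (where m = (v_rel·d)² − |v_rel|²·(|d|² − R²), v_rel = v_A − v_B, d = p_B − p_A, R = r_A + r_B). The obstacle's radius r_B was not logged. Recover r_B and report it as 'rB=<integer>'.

m = 2019
d = (-17, -4);  v_rel = (6, -1),  |v_rel|² = 37
v_rel×d = (6)·(-4) − (-1)·(-17) = -41
since m = R²·37 − (-41)²:  R² = (1681 + 2019) / 37 = 100
R = √100 = 10  ⇒  r_B = 10 − 8 = 2

rB=2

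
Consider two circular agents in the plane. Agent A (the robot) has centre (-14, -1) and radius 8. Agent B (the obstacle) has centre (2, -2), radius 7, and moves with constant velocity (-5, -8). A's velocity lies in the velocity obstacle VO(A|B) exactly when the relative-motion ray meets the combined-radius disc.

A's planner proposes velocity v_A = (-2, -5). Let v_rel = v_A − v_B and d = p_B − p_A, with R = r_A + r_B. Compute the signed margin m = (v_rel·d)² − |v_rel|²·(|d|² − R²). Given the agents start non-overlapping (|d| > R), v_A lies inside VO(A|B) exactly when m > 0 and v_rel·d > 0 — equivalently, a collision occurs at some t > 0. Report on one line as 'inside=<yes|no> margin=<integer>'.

d = (16, -1),  |d|² = 257;  R = 8+7 = 15,  c = 257−15² = 32
v_rel = (3, 3),  |v_rel|² = 18;  v_rel·d = (3)·(16) + (3)·(-1) = 45
18·t² − 90·t + 32 = 0  ⇒  m = 45² − 18·32 = 1449
m = 1449 > 0,  v_rel·d = 45 > 0  ⇒  inside

inside=yes margin=1449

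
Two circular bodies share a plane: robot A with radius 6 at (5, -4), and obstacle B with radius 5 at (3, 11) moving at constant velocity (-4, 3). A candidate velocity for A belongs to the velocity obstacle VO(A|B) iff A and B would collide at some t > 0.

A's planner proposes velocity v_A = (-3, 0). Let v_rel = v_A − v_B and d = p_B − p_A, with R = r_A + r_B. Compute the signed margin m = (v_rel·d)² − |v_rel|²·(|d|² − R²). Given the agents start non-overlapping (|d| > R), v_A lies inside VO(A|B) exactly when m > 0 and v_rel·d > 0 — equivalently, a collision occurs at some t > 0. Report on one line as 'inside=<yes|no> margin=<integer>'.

d = (-2, 15),  |d|² = 229;  R = 6+5 = 11,  c = 229−11² = 108
v_rel = (1, -3),  |v_rel|² = 10;  v_rel·d = (1)·(-2) + (-3)·(15) = -47
10·t² + 94·t + 108 = 0  ⇒  m = (-47)² − 10·108 = 1129
m = 1129 > 0,  v_rel·d = -47 < 0  ⇒  outside

inside=no margin=1129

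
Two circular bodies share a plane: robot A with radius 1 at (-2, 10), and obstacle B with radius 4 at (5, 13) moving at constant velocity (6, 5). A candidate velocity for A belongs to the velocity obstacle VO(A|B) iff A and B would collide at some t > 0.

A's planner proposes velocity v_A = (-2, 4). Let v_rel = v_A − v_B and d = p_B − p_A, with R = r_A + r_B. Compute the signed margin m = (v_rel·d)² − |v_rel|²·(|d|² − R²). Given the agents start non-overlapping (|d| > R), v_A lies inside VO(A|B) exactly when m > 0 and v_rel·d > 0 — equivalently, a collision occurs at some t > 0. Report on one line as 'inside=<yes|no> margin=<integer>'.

d = (7, 3),  |d|² = 58;  R = 1+4 = 5,  c = 58−5² = 33
v_rel = (-8, -1),  |v_rel|² = 65;  v_rel·d = (-8)·(7) + (-1)·(3) = -59
65·t² + 118·t + 33 = 0  ⇒  m = (-59)² − 65·33 = 1336
m = 1336 > 0,  v_rel·d = -59 < 0  ⇒  outside

inside=no margin=1336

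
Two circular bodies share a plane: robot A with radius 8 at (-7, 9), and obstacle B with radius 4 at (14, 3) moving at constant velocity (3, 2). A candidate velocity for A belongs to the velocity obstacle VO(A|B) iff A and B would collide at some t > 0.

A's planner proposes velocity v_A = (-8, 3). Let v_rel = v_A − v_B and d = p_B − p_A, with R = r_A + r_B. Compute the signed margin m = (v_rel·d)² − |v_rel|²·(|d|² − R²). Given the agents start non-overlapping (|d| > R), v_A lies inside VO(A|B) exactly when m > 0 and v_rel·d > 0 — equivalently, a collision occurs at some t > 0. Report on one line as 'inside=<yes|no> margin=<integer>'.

d = (21, -6),  |d|² = 477;  R = 8+4 = 12,  c = 477−12² = 333
v_rel = (-11, 1),  |v_rel|² = 122;  v_rel·d = (-11)·(21) + (1)·(-6) = -237
122·t² + 474·t + 333 = 0  ⇒  m = (-237)² − 122·333 = 15543
m = 15543 > 0,  v_rel·d = -237 < 0  ⇒  outside

inside=no margin=15543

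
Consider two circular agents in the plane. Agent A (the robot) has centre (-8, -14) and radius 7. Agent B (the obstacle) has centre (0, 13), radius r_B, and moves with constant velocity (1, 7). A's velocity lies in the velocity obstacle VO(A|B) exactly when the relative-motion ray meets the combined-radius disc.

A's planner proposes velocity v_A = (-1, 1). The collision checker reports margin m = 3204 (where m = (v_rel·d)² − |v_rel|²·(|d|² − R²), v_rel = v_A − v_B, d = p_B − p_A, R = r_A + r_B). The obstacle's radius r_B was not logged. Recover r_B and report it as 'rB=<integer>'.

m = 3204
d = (8, 27);  v_rel = (-2, -6),  |v_rel|² = 40
v_rel×d = (-2)·(27) − (-6)·(8) = -6
since m = R²·40 − (-6)²:  R² = (36 + 3204) / 40 = 81
R = √81 = 9  ⇒  r_B = 9 − 7 = 2

rB=2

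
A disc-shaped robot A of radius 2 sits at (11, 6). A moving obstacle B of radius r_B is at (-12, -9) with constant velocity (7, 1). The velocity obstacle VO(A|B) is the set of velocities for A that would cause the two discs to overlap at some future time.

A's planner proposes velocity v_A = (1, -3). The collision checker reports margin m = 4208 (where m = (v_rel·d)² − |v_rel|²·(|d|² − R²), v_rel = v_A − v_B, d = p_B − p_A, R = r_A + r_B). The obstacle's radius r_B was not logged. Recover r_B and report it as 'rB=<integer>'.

m = 4208
d = (-23, -15);  v_rel = (-6, -4),  |v_rel|² = 52
v_rel×d = (-6)·(-15) − (-4)·(-23) = -2
since m = R²·52 − (-2)²:  R² = (4 + 4208) / 52 = 81
R = √81 = 9  ⇒  r_B = 9 − 2 = 7

rB=7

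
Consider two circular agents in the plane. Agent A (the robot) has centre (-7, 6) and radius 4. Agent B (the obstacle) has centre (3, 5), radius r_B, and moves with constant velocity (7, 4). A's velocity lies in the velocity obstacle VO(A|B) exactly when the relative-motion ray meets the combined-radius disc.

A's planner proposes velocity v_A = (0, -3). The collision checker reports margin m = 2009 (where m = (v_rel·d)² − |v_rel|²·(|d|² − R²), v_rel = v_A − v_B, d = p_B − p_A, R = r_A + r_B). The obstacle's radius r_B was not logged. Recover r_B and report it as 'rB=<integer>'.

m = 2009
d = (10, -1);  v_rel = (-7, -7),  |v_rel|² = 98
v_rel×d = (-7)·(-1) − (-7)·(10) = 77
since m = R²·98 − 77²:  R² = (5929 + 2009) / 98 = 81
R = √81 = 9  ⇒  r_B = 9 − 4 = 5

rB=5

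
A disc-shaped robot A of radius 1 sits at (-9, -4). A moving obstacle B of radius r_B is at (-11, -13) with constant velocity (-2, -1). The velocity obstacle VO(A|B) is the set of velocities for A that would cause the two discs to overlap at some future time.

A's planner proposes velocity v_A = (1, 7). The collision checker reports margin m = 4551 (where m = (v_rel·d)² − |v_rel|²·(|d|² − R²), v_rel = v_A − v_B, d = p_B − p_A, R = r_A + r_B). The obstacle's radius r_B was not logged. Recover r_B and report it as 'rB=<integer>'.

m = 4551
d = (-2, -9);  v_rel = (3, 8),  |v_rel|² = 73
v_rel×d = (3)·(-9) − (8)·(-2) = -11
since m = R²·73 − (-11)²:  R² = (121 + 4551) / 73 = 64
R = √64 = 8  ⇒  r_B = 8 − 1 = 7

rB=7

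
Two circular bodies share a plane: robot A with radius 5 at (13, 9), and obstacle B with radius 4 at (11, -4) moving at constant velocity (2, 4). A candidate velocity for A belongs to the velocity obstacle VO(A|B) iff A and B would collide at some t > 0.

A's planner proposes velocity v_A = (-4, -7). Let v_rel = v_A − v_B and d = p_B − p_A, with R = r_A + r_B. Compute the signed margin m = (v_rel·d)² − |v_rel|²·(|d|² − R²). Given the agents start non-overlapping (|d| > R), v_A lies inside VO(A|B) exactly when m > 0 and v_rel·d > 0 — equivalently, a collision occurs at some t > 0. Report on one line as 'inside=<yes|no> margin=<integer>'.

d = (-2, -13),  |d|² = 173;  R = 5+4 = 9,  c = 173−9² = 92
v_rel = (-6, -11),  |v_rel|² = 157;  v_rel·d = (-6)·(-2) + (-11)·(-13) = 155
157·t² − 310·t + 92 = 0  ⇒  m = 155² − 157·92 = 9581
m = 9581 > 0,  v_rel·d = 155 > 0  ⇒  inside

inside=yes margin=9581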